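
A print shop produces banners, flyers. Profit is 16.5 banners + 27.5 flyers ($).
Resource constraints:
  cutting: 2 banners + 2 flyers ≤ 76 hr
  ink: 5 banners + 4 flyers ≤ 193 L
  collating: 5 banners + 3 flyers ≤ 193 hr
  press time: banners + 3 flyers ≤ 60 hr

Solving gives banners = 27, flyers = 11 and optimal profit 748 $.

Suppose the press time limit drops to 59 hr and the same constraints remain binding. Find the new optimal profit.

Check each constraint at x*: cutting 76/76 (tight); ink 179/193 (slack 14); collating 168/193 (slack 25); press time 60/60 (tight).
Slack constraints have shadow price 0 (complementary slackness).
From A_Bᵀ y = c: 2·y_cutting + 1·y_press time = 16.5; 2·y_cutting + 3·y_press time = 27.5.
Solving: y_cutting = 5.5, y_press time = 5.5.
Δz = y_press time·Δb = 5.5 × (-1) = -5.5, so new z* = 748 − 5.5 = 742.5.

742.5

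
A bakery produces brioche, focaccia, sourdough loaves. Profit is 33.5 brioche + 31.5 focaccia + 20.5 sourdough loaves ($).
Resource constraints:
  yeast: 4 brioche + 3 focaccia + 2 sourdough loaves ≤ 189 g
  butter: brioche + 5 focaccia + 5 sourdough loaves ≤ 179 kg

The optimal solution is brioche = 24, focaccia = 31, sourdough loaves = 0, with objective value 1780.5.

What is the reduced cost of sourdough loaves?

-3

Check each constraint at x*: yeast 189/189 (tight); butter 179/179 (tight).
The binding rows give the dual system: 4·y_yeast + 1·y_butter = 33.5 and 3·y_yeast + 5·y_butter = 31.5.
Solving: y_yeast = 8, y_butter = 1.5.
Reduced cost of sourdough loaves: c₃ − yᵀa₃ = 20.5 − (8·2 + 1.5·5) = 20.5 − 23.5 = -3.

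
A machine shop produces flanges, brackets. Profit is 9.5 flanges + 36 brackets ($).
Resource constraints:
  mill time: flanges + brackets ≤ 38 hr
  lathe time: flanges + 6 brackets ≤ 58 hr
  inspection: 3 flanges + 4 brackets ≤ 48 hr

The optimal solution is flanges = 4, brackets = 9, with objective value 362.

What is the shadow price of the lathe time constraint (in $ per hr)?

At the optimum: mill time uses 13 of 38 (slack = 25); lathe time uses 58 of 58 (binding); inspection uses 48 of 48 (binding).
Slack constraints have shadow price 0 (complementary slackness).
The binding rows give the dual system: 1·y_lathe time + 3·y_inspection = 9.5 and 6·y_lathe time + 4·y_inspection = 36.
This yields shadow prices y_lathe time = 5, y_inspection = 1.5.
Shadow price of lathe time = 5.

5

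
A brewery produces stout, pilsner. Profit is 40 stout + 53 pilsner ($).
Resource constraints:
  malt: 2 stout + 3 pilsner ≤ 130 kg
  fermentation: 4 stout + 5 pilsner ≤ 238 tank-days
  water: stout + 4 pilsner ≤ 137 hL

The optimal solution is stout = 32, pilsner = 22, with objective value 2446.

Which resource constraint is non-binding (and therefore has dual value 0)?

malt: 130/130 (binding)
fermentation: 238/238 (binding)
water: 120/137 (slack 17)
By complementary slackness, a constraint with positive slack has shadow price 0 → water.

water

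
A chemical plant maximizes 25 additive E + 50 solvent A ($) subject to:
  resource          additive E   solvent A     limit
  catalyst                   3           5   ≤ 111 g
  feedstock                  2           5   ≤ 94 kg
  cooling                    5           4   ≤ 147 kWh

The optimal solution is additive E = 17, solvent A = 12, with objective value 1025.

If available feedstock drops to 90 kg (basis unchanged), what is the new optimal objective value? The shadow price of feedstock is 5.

1005

Δb = -4, so new z* = 1025 + (5)·(-4) = 1025 − 20 = 1005.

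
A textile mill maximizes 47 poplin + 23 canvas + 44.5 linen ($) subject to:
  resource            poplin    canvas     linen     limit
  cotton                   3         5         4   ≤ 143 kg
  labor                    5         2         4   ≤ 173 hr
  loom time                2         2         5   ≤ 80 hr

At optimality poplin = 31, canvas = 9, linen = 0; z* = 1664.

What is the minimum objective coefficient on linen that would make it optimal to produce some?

49.5

Check each constraint at x*: cotton 138/143 (slack 5); labor 173/173 (tight); loom time 80/80 (tight).
By complementary slackness, y = 0 for the non-binding constraint.
From A_Bᵀ y = c: 5·y_labor + 2·y_loom time = 47; 2·y_labor + 2·y_loom time = 23.
→ y_labor = 8 and y_loom time = 3.5.
linen enters the basis when its profit ≥ yᵀa₃ = 8·4 + 3.5·5 = 49.5.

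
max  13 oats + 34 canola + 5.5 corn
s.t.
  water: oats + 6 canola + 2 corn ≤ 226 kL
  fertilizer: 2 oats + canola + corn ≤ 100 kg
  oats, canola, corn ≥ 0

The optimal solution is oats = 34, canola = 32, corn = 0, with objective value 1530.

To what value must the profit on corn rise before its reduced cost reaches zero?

14

Both water and fertilizer are binding at x*.
From A_Bᵀ y = c: 1·y_water + 2·y_fertilizer = 13; 6·y_water + 1·y_fertilizer = 34.
This yields shadow prices y_water = 5, y_fertilizer = 4.
corn enters the basis when its profit ≥ yᵀa₃ = 5·2 + 4·1 = 14.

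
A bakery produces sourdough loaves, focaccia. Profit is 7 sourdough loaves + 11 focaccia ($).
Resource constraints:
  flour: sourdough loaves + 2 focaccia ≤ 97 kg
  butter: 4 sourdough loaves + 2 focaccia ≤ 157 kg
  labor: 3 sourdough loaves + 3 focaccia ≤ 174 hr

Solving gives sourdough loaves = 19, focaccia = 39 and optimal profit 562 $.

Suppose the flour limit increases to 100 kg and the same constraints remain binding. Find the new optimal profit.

Binding: flour and labor. Non-binding: butter (3 unused).
Since butter is not tight, its dual is 0.
Dual feasibility on the basic columns requires 1·y_flour + 3·y_labor = 7, 2·y_flour + 3·y_labor = 11.
→ y_flour = 4 and y_labor = 1.
Δz = y_flour·Δb = 4 × (3) = 12, so new z* = 562 + 12 = 574.

574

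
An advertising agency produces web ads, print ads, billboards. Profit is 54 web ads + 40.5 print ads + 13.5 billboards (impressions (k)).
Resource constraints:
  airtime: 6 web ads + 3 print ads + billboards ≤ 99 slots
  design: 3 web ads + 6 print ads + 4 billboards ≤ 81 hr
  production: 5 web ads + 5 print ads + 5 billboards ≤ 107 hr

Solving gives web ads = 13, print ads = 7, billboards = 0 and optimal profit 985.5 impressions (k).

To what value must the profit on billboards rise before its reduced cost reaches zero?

19.5

Check each constraint at x*: airtime 99/99 (tight); design 81/81 (tight); production 100/107 (slack 7).
By complementary slackness, y = 0 for the non-binding constraint.
From A_Bᵀ y = c: 6·y_airtime + 3·y_design = 54; 3·y_airtime + 6·y_design = 40.5.
Solving: y_airtime = 7.5, y_design = 3.
billboards enters the basis when its profit ≥ yᵀa₃ = 7.5·1 + 3·4 = 19.5.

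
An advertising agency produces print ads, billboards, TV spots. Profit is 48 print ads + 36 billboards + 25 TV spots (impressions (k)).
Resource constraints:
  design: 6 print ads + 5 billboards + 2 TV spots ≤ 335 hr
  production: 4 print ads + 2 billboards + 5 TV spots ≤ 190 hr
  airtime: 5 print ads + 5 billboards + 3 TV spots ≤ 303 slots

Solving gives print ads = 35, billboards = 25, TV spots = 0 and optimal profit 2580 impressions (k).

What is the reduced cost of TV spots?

At the optimum: design uses 335 of 335 (binding); production uses 190 of 190 (binding); airtime uses 300 of 303 (slack = 3).
Slack constraints have shadow price 0 (complementary slackness).
Dual feasibility on the basic columns requires 6·y_design + 4·y_production = 48, 5·y_design + 2·y_production = 36.
This yields shadow prices y_design = 6, y_production = 3.
Reduced cost of TV spots: c₃ − yᵀa₃ = 25 − (6·2 + 3·5) = 25 − 27 = -2.

-2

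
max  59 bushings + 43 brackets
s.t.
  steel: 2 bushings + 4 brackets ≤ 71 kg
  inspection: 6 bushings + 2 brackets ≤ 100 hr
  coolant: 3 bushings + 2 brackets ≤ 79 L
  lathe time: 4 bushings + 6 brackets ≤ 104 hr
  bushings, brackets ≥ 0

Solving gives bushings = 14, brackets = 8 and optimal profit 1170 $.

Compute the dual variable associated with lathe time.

5

Binding: inspection and lathe time. Non-binding: steel (11 unused), coolant (21 unused).
By complementary slackness, y = 0 for the non-binding constraints.
From A_Bᵀ y = c: 6·y_inspection + 4·y_lathe time = 59; 2·y_inspection + 6·y_lathe time = 43.
→ y_inspection = 6.5 and y_lathe time = 5.
Shadow price of lathe time = 5.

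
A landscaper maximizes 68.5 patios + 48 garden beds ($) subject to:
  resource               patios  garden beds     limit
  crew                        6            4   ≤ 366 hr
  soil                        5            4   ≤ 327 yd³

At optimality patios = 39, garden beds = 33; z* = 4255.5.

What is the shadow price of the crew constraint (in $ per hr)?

8.5

At the optimum: crew uses 366 of 366 (binding); soil uses 327 of 327 (binding).
Dual feasibility on the basic columns requires 6·y_crew + 5·y_soil = 68.5, 4·y_crew + 4·y_soil = 48.
This yields shadow prices y_crew = 8.5, y_soil = 3.5.
Shadow price of crew = 8.5.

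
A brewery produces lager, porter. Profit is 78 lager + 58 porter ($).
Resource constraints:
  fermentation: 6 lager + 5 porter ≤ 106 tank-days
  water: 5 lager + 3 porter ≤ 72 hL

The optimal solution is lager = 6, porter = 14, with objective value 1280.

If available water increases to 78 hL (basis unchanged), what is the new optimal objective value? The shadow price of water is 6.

Δb = 6, so new z* = 1280 + (6)·(6) = 1280 + 36 = 1316.

1316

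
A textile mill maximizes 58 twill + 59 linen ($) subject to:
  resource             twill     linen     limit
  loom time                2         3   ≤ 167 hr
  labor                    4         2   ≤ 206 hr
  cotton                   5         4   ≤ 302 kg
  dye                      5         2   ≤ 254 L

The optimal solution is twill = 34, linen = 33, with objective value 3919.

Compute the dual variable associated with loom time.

At the optimum: loom time uses 167 of 167 (binding); labor uses 202 of 206 (slack = 4); cotton uses 302 of 302 (binding); dye uses 236 of 254 (slack = 18).
Slack constraints have shadow price 0 (complementary slackness).
From A_Bᵀ y = c: 2·y_loom time + 5·y_cotton = 58; 3·y_loom time + 4·y_cotton = 59.
This yields shadow prices y_loom time = 9, y_cotton = 8.
Shadow price of loom time = 9.

9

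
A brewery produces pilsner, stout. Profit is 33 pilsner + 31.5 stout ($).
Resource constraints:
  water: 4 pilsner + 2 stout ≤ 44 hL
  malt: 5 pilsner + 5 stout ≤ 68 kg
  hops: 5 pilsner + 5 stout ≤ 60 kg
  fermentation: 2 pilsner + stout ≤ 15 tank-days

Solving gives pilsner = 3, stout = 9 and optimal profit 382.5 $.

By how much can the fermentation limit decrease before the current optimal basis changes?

3

Binding constraints: hops, fermentation. The basis is B = [[5,5],[2,1]] with det -5.
Per unit decrease in fermentation, x* moves by d = (-1, 1).
The basis stays optimal until pilsner reaches 0; allowable decrease = 3 tank-days.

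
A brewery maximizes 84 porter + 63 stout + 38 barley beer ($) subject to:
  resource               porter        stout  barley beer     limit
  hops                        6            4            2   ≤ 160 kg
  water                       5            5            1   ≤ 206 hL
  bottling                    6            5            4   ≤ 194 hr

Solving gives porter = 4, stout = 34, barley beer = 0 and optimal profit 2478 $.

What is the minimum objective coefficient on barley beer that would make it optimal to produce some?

Binding: hops and bottling. Non-binding: water (16 unused).
Since water is not tight, its dual is 0.
The binding rows give the dual system: 6·y_hops + 6·y_bottling = 84 and 4·y_hops + 5·y_bottling = 63.
Solving: y_hops = 7, y_bottling = 7.
barley beer enters the basis when its profit ≥ yᵀa₃ = 7·2 + 7·4 = 42.

42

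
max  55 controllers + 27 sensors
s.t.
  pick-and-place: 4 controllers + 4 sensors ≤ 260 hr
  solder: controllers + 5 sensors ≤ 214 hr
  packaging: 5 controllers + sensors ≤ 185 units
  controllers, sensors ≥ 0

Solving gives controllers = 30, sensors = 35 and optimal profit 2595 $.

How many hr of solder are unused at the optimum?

9

solder used = 1·30 + 5·35 = 205; slack = 214 − 205 = 9.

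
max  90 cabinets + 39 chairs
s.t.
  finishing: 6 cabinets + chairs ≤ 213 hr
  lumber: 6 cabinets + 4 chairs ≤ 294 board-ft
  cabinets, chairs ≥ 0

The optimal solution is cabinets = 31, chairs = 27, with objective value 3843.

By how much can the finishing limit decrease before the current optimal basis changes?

Binding constraints: finishing, lumber. The basis is B = [[6,1],[6,4]] with det 18.
Per unit decrease in finishing, x* moves by d = (-0.2222, 0.3333).
The basis stays optimal until cabinets reaches 0; allowable decrease = 139.5 hr.

139.5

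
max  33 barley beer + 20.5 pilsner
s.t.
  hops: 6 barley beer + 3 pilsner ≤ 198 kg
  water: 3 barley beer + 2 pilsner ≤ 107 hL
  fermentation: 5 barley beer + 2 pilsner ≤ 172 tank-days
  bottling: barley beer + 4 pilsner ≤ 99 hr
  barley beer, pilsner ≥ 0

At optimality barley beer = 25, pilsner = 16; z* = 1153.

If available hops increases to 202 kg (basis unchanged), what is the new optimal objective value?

1159

Check each constraint at x*: hops 198/198 (tight); water 107/107 (tight); fermentation 157/172 (slack 15); bottling 89/99 (slack 10).
Since fermentation, bottling are not tight, their duals are 0.
The binding rows give the dual system: 6·y_hops + 3·y_water = 33 and 3·y_hops + 2·y_water = 20.5.
This yields shadow prices y_hops = 1.5, y_water = 8.
Δz = y_hops·Δb = 1.5 × (4) = 6, so new z* = 1153 + 6 = 1159.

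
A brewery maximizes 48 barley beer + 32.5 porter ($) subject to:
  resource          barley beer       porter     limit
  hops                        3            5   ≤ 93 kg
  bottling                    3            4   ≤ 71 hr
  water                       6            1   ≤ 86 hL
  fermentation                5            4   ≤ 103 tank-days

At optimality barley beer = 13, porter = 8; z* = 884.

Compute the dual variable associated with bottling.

Binding: bottling and water. Non-binding: hops (14 unused), fermentation (6 unused).
By complementary slackness, y = 0 for the non-binding constraints.
From A_Bᵀ y = c: 3·y_bottling + 6·y_water = 48; 4·y_bottling + 1·y_water = 32.5.
This yields shadow prices y_bottling = 7, y_water = 4.5.
Shadow price of bottling = 7.

7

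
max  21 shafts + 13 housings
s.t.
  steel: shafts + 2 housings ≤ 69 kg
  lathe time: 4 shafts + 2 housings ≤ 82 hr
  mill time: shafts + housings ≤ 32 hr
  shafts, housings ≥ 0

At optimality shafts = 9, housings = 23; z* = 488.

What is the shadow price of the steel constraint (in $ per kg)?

Check each constraint at x*: steel 55/69 (slack 14); lathe time 82/82 (tight); mill time 32/32 (tight).
By complementary slackness, y = 0 for the non-binding constraint.
Dual feasibility on the basic columns requires 4·y_lathe time + 1·y_mill time = 21, 2·y_lathe time + 1·y_mill time = 13.
→ y_lathe time = 4 and y_mill time = 5.
Shadow price of steel = 0.

0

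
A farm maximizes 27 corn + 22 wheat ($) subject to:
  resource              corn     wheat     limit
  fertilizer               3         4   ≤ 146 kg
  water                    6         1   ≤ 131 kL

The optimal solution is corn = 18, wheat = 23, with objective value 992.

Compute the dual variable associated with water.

2

At the optimum: fertilizer uses 146 of 146 (binding); water uses 131 of 131 (binding).
From A_Bᵀ y = c: 3·y_fertilizer + 6·y_water = 27; 4·y_fertilizer + 1·y_water = 22.
This yields shadow prices y_fertilizer = 5, y_water = 2.
Shadow price of water = 2.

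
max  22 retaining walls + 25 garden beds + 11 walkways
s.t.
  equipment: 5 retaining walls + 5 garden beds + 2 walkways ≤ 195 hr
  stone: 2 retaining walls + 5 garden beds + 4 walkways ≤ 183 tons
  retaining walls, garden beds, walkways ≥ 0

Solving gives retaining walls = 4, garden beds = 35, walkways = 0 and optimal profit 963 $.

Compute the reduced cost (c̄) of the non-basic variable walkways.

-1

Both equipment and stone are binding at x*.
From A_Bᵀ y = c: 5·y_equipment + 2·y_stone = 22; 5·y_equipment + 5·y_stone = 25.
This yields shadow prices y_equipment = 4, y_stone = 1.
Reduced cost of walkways: c₃ − yᵀa₃ = 11 − (4·2 + 1·4) = 11 − 12 = -1.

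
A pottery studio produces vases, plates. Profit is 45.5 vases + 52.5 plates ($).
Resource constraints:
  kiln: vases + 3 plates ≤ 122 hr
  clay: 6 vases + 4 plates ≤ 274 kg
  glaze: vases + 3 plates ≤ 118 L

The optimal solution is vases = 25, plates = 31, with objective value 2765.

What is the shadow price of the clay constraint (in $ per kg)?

6

Binding: clay and glaze. Non-binding: kiln (4 unused).
Slack constraints have shadow price 0 (complementary slackness).
The binding rows give the dual system: 6·y_clay + 1·y_glaze = 45.5 and 4·y_clay + 3·y_glaze = 52.5.
→ y_clay = 6 and y_glaze = 9.5.
Shadow price of clay = 6.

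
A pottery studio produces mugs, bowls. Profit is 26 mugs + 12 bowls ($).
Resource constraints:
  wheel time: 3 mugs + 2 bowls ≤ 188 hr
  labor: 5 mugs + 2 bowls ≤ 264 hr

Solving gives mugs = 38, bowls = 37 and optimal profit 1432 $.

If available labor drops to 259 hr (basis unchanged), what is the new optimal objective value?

Check each constraint at x*: wheel time 188/188 (tight); labor 264/264 (tight).
The binding rows give the dual system: 3·y_wheel time + 5·y_labor = 26 and 2·y_wheel time + 2·y_labor = 12.
Solving: y_wheel time = 2, y_labor = 4.
Δz = y_labor·Δb = 4 × (-5) = -20, so new z* = 1432 − 20 = 1412.

1412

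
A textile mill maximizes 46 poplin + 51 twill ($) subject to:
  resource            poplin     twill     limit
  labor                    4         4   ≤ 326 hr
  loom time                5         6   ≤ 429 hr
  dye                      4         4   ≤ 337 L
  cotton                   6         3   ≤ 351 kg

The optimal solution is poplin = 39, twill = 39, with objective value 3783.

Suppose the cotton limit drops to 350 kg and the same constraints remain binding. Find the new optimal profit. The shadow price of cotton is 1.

Δb = -1, so new z* = 3783 + (1)·(-1) = 3783 − 1 = 3782.

3782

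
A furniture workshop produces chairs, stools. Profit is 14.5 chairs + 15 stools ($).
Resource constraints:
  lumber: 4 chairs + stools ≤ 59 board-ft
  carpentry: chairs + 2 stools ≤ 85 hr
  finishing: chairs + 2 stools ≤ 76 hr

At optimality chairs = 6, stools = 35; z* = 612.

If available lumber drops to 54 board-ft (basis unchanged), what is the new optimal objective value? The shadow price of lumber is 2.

602

Δb = -5, so new z* = 612 + (2)·(-5) = 612 − 10 = 602.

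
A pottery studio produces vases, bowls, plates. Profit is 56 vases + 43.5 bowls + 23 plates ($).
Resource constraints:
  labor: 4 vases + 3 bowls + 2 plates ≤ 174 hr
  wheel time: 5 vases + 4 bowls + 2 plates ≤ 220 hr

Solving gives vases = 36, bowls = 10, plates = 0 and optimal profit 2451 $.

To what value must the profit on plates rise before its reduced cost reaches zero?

25

Both labor and wheel time are binding at x*.
From A_Bᵀ y = c: 4·y_labor + 5·y_wheel time = 56; 3·y_labor + 4·y_wheel time = 43.5.
Solving: y_labor = 6.5, y_wheel time = 6.
plates enters the basis when its profit ≥ yᵀa₃ = 6.5·2 + 6·2 = 25.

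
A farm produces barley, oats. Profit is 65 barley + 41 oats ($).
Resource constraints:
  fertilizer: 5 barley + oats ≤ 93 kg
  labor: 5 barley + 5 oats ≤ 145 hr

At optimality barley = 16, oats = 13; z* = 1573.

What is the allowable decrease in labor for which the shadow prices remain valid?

52

Binding constraints: fertilizer, labor. The basis is B = [[5,1],[5,5]] with det 20.
Per unit decrease in labor, x* moves by d = (0.05, -0.25).
The basis stays optimal until oats reaches 0; allowable decrease = 52 hr.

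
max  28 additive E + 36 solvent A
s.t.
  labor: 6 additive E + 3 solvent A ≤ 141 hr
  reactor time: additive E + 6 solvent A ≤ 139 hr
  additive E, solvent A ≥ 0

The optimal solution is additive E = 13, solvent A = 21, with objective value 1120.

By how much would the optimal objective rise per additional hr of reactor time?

4

Check each constraint at x*: labor 141/141 (tight); reactor time 139/139 (tight).
From A_Bᵀ y = c: 6·y_labor + 1·y_reactor time = 28; 3·y_labor + 6·y_reactor time = 36.
→ y_labor = 4 and y_reactor time = 4.
Shadow price of reactor time = 4.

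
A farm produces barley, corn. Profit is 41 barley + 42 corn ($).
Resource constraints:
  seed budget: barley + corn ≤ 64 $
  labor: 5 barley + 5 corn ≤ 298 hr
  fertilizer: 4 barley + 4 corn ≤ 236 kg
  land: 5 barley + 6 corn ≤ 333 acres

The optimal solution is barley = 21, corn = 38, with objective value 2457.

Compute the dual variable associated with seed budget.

Binding: fertilizer and land. Non-binding: seed budget (5 unused), labor (3 unused).
Since seed budget, labor are not tight, their duals are 0.
From A_Bᵀ y = c: 4·y_fertilizer + 5·y_land = 41; 4·y_fertilizer + 6·y_land = 42.
→ y_fertilizer = 9 and y_land = 1.
Shadow price of seed budget = 0.

0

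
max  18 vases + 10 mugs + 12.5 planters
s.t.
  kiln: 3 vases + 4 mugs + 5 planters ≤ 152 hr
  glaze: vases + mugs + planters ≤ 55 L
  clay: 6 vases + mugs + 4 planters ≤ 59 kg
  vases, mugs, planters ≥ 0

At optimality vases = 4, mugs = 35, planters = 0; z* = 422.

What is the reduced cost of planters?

Binding: kiln and clay. Non-binding: glaze (16 unused).
Since glaze is not tight, its dual is 0.
From A_Bᵀ y = c: 3·y_kiln + 6·y_clay = 18; 4·y_kiln + 1·y_clay = 10.
This yields shadow prices y_kiln = 2, y_clay = 2.
Reduced cost of planters: c₃ − yᵀa₃ = 12.5 − (2·5 + 2·4) = 12.5 − 18 = -5.5.

-5.5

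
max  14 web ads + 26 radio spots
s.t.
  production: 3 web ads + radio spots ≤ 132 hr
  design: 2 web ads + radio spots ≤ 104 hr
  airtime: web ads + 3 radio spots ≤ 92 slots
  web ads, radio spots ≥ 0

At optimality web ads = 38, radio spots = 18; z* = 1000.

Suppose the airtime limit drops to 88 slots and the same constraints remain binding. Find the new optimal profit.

Check each constraint at x*: production 132/132 (tight); design 94/104 (slack 10); airtime 92/92 (tight).
Since design is not tight, its dual is 0.
From A_Bᵀ y = c: 3·y_production + 1·y_airtime = 14; 1·y_production + 3·y_airtime = 26.
Solving: y_production = 2, y_airtime = 8.
Δz = y_airtime·Δb = 8 × (-4) = -32, so new z* = 1000 − 32 = 968.

968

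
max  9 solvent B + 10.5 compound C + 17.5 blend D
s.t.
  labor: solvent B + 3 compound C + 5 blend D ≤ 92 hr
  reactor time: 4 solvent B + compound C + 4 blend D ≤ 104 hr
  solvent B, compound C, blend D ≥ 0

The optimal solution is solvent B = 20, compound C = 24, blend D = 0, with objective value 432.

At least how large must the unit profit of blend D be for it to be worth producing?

Both labor and reactor time are binding at x*.
Dual feasibility on the basic columns requires 1·y_labor + 4·y_reactor time = 9, 3·y_labor + 1·y_reactor time = 10.5.
→ y_labor = 3 and y_reactor time = 1.5.
blend D enters the basis when its profit ≥ yᵀa₃ = 3·5 + 1.5·4 = 21.

21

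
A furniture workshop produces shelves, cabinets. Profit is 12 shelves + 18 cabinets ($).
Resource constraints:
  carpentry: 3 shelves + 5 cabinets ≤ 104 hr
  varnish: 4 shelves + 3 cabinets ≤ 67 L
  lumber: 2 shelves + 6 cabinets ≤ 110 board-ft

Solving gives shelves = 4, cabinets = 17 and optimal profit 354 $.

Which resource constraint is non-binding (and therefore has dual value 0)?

carpentry

carpentry: 97/104 (slack 7)
varnish: 67/67 (binding)
lumber: 110/110 (binding)
By complementary slackness, a constraint with positive slack has shadow price 0 → carpentry.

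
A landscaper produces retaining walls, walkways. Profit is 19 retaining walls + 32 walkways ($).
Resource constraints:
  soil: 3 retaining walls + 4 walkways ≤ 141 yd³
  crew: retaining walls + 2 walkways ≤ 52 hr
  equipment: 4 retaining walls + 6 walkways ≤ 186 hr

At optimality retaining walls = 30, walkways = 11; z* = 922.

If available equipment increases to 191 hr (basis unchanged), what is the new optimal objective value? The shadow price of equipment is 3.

Δb = 5, so new z* = 922 + (3)·(5) = 922 + 15 = 937.

937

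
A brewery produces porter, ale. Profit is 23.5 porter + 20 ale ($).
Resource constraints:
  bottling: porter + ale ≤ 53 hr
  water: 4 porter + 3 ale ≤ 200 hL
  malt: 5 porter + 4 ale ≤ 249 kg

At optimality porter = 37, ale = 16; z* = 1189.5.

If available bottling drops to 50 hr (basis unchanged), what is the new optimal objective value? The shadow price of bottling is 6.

1171.5

Δb = -3, so new z* = 1189.5 + (6)·(-3) = 1189.5 − 18 = 1171.5.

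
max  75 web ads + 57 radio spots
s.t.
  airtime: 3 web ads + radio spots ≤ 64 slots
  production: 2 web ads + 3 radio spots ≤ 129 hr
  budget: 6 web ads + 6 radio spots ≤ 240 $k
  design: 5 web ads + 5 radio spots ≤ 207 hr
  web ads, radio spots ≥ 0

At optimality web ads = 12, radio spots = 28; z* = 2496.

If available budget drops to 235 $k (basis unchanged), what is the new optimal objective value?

Binding: airtime and budget. Non-binding: production (21 unused), design (7 unused).
By complementary slackness, y = 0 for the non-binding constraints.
From A_Bᵀ y = c: 3·y_airtime + 6·y_budget = 75; 1·y_airtime + 6·y_budget = 57.
This yields shadow prices y_airtime = 9, y_budget = 8.
Δz = y_budget·Δb = 8 × (-5) = -40, so new z* = 2496 − 40 = 2456.

2456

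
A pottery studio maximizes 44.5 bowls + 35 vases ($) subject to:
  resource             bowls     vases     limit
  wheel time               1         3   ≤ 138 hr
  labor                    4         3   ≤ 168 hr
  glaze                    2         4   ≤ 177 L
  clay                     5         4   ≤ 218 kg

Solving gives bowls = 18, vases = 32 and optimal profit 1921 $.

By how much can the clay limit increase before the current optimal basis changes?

1.3

Binding constraints: labor, clay. The basis is B = [[4,3],[5,4]] with det 1.
Per unit increase in clay, x* moves by d = (-3, 4).
The basis stays optimal until glaze becomes binding; allowable increase = 1.3 kg.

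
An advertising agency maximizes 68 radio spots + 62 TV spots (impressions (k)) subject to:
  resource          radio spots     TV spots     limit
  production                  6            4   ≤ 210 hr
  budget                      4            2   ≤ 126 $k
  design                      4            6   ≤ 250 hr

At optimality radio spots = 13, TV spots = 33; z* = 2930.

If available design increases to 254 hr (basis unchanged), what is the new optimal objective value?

Check each constraint at x*: production 210/210 (tight); budget 118/126 (slack 8); design 250/250 (tight).
Slack constraints have shadow price 0 (complementary slackness).
The binding rows give the dual system: 6·y_production + 4·y_design = 68 and 4·y_production + 6·y_design = 62.
→ y_production = 8 and y_design = 5.
Δz = y_design·Δb = 5 × (4) = 20, so new z* = 2930 + 20 = 2950.

2950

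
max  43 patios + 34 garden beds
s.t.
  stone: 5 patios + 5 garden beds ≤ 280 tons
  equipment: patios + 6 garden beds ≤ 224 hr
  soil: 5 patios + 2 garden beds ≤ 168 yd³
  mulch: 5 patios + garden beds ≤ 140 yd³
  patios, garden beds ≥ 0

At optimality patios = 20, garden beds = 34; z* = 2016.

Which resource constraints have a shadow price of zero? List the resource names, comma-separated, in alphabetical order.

stone: 270/280 (slack 10)
equipment: 224/224 (binding)
soil: 168/168 (binding)
mulch: 134/140 (slack 6)
By complementary slackness, a constraint with positive slack has shadow price 0 → mulch, stone.

mulch, stone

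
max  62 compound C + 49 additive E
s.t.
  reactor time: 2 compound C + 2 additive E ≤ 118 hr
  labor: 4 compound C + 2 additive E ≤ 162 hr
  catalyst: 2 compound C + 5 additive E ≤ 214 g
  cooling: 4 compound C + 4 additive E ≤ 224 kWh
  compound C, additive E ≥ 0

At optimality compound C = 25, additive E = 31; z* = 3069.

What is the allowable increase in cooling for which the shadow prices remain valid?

4.5

Binding constraints: labor, cooling. The basis is B = [[4,2],[4,4]] with det 8.
Per unit increase in cooling, x* moves by d = (-0.25, 0.5).
The basis stays optimal until catalyst becomes binding; allowable increase = 4.5 kWh.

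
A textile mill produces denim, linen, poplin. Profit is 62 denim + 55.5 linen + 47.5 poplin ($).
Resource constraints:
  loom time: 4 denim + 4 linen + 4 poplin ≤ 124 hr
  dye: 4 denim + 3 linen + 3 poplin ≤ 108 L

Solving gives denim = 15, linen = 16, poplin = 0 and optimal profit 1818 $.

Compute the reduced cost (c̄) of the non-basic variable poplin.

Check each constraint at x*: loom time 124/124 (tight); dye 108/108 (tight).
From A_Bᵀ y = c: 4·y_loom time + 4·y_dye = 62; 4·y_loom time + 3·y_dye = 55.5.
→ y_loom time = 9 and y_dye = 6.5.
Reduced cost of poplin: c₃ − yᵀa₃ = 47.5 − (9·4 + 6.5·3) = 47.5 − 55.5 = -8.

-8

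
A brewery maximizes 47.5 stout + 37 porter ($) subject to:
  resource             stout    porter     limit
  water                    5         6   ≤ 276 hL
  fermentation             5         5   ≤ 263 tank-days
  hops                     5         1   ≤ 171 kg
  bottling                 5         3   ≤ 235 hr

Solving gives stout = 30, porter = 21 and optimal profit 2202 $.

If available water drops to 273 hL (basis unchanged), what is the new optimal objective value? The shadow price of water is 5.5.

Δb = -3, so new z* = 2202 + (5.5)·(-3) = 2202 − 16.5 = 2185.5.

2185.5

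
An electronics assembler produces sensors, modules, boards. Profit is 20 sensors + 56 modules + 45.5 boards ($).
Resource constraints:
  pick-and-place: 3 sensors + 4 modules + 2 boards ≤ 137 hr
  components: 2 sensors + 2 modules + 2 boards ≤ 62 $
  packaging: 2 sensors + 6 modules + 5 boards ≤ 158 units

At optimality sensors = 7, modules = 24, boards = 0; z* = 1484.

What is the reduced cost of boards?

Binding: components and packaging. Non-binding: pick-and-place (20 unused).
Since pick-and-place is not tight, its dual is 0.
Dual feasibility on the basic columns requires 2·y_components + 2·y_packaging = 20, 2·y_components + 6·y_packaging = 56.
This yields shadow prices y_components = 1, y_packaging = 9.
Reduced cost of boards: c₃ − yᵀa₃ = 45.5 − (1·2 + 9·5) = 45.5 − 47 = -1.5.

-1.5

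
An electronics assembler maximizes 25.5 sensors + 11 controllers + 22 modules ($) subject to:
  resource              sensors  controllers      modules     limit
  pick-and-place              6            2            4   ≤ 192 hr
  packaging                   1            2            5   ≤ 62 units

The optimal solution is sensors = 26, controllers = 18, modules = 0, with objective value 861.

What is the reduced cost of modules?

At the optimum: pick-and-place uses 192 of 192 (binding); packaging uses 62 of 62 (binding).
Dual feasibility on the basic columns requires 6·y_pick-and-place + 1·y_packaging = 25.5, 2·y_pick-and-place + 2·y_packaging = 11.
This yields shadow prices y_pick-and-place = 4, y_packaging = 1.5.
Reduced cost of modules: c₃ − yᵀa₃ = 22 − (4·4 + 1.5·5) = 22 − 23.5 = -1.5.

-1.5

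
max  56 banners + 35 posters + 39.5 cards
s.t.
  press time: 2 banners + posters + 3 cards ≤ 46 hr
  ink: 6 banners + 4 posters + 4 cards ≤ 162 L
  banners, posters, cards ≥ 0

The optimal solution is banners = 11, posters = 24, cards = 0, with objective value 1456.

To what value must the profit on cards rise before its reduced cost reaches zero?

49

Check each constraint at x*: press time 46/46 (tight); ink 162/162 (tight).
Dual feasibility on the basic columns requires 2·y_press time + 6·y_ink = 56, 1·y_press time + 4·y_ink = 35.
→ y_press time = 7 and y_ink = 7.
cards enters the basis when its profit ≥ yᵀa₃ = 7·3 + 7·4 = 49.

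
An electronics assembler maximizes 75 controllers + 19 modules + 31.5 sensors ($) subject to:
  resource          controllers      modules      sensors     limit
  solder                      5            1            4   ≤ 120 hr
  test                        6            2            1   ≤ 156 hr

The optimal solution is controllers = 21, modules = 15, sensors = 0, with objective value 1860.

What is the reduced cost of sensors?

Both solder and test are binding at x*.
From A_Bᵀ y = c: 5·y_solder + 6·y_test = 75; 1·y_solder + 2·y_test = 19.
This yields shadow prices y_solder = 9, y_test = 5.
Reduced cost of sensors: c₃ − yᵀa₃ = 31.5 − (9·4 + 5·1) = 31.5 − 41 = -9.5.

-9.5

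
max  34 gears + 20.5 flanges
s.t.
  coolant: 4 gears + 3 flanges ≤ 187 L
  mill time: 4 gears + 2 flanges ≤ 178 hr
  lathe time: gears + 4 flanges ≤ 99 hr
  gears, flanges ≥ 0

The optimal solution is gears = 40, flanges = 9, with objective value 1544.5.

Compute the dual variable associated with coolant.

3.5

Check each constraint at x*: coolant 187/187 (tight); mill time 178/178 (tight); lathe time 76/99 (slack 23).
Slack constraints have shadow price 0 (complementary slackness).
Dual feasibility on the basic columns requires 4·y_coolant + 4·y_mill time = 34, 3·y_coolant + 2·y_mill time = 20.5.
This yields shadow prices y_coolant = 3.5, y_mill time = 5.
Shadow price of coolant = 3.5.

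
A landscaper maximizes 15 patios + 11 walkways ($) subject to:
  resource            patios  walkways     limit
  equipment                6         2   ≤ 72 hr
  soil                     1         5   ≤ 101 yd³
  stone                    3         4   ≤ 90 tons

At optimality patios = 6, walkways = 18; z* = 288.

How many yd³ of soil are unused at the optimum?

5

soil used = 1·6 + 5·18 = 96; slack = 101 − 96 = 5.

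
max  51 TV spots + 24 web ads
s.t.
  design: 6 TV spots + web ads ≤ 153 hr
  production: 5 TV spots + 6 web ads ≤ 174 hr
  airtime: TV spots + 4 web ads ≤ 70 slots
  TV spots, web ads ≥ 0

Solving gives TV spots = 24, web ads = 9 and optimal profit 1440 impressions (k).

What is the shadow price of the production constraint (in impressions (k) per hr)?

Check each constraint at x*: design 153/153 (tight); production 174/174 (tight); airtime 60/70 (slack 10).
Slack constraints have shadow price 0 (complementary slackness).
From A_Bᵀ y = c: 6·y_design + 5·y_production = 51; 1·y_design + 6·y_production = 24.
This yields shadow prices y_design = 6, y_production = 3.
Shadow price of production = 3.

3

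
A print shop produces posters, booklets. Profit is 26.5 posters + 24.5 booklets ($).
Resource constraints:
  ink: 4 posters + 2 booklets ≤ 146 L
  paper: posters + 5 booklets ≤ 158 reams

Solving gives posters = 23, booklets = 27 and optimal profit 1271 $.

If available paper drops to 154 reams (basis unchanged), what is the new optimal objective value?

Check each constraint at x*: ink 146/146 (tight); paper 158/158 (tight).
The binding rows give the dual system: 4·y_ink + 1·y_paper = 26.5 and 2·y_ink + 5·y_paper = 24.5.
Solving: y_ink = 6, y_paper = 2.5.
Δz = y_paper·Δb = 2.5 × (-4) = -10, so new z* = 1271 − 10 = 1261.

1261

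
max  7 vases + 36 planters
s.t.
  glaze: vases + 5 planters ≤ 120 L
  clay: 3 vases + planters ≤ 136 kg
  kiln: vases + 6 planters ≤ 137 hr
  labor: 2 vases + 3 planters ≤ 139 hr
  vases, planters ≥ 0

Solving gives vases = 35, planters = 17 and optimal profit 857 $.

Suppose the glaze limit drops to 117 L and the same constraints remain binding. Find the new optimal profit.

839

Binding: glaze and kiln. Non-binding: clay (14 unused), labor (18 unused).
Slack constraints have shadow price 0 (complementary slackness).
Dual feasibility on the basic columns requires 1·y_glaze + 1·y_kiln = 7, 5·y_glaze + 6·y_kiln = 36.
Solving: y_glaze = 6, y_kiln = 1.
Δz = y_glaze·Δb = 6 × (-3) = -18, so new z* = 857 − 18 = 839.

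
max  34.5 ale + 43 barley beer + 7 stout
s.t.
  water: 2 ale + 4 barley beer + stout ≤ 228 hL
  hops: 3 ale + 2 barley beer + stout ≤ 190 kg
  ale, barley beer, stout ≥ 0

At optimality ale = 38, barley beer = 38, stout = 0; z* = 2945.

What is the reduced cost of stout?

Both water and hops are binding at x*.
The binding rows give the dual system: 2·y_water + 3·y_hops = 34.5 and 4·y_water + 2·y_hops = 43.
Solving: y_water = 7.5, y_hops = 6.5.
Reduced cost of stout: c₃ − yᵀa₃ = 7 − (7.5·1 + 6.5·1) = 7 − 14 = -7.

-7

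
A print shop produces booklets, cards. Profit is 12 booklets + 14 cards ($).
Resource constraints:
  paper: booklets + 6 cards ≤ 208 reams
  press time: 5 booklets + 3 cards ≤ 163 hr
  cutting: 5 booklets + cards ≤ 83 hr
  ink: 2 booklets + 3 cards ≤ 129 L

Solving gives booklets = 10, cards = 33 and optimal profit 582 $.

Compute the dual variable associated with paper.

2

At the optimum: paper uses 208 of 208 (binding); press time uses 149 of 163 (slack = 14); cutting uses 83 of 83 (binding); ink uses 119 of 129 (slack = 10).
Slack constraints have shadow price 0 (complementary slackness).
From A_Bᵀ y = c: 1·y_paper + 5·y_cutting = 12; 6·y_paper + 1·y_cutting = 14.
→ y_paper = 2 and y_cutting = 2.
Shadow price of paper = 2.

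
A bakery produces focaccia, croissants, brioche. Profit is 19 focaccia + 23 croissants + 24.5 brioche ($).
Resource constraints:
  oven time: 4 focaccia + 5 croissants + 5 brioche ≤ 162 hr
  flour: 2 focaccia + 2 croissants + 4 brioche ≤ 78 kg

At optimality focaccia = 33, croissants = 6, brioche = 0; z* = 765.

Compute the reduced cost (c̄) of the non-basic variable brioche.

-1.5

Check each constraint at x*: oven time 162/162 (tight); flour 78/78 (tight).
From A_Bᵀ y = c: 4·y_oven time + 2·y_flour = 19; 5·y_oven time + 2·y_flour = 23.
This yields shadow prices y_oven time = 4, y_flour = 1.5.
Reduced cost of brioche: c₃ − yᵀa₃ = 24.5 − (4·5 + 1.5·4) = 24.5 − 26 = -1.5.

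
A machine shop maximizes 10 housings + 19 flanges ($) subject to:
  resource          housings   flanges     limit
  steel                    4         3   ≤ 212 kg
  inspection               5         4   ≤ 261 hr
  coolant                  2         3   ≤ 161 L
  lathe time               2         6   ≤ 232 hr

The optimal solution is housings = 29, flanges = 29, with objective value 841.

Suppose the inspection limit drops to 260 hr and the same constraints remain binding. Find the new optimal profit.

840

Check each constraint at x*: steel 203/212 (slack 9); inspection 261/261 (tight); coolant 145/161 (slack 16); lathe time 232/232 (tight).
By complementary slackness, y = 0 for the non-binding constraints.
From A_Bᵀ y = c: 5·y_inspection + 2·y_lathe time = 10; 4·y_inspection + 6·y_lathe time = 19.
→ y_inspection = 1 and y_lathe time = 2.5.
Δz = y_inspection·Δb = 1 × (-1) = -1, so new z* = 841 − 1 = 840.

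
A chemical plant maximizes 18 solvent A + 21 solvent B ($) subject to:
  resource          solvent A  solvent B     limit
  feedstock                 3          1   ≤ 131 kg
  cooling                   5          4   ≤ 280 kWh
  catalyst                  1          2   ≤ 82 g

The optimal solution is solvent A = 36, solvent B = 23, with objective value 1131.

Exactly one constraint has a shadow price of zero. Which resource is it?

cooling

feedstock: 131/131 (binding)
cooling: 272/280 (slack 8)
catalyst: 82/82 (binding)
By complementary slackness, a constraint with positive slack has shadow price 0 → cooling.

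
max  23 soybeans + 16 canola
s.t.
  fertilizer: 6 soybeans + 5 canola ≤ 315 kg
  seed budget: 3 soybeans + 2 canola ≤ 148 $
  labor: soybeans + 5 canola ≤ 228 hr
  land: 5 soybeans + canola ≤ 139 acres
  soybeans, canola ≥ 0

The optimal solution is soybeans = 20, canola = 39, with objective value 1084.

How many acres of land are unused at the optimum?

0

land used = 5·20 + 1·39 = 139; slack = 139 − 139 = 0.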